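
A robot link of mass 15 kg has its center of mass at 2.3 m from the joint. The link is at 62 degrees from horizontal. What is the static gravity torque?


tau = m*g*L*cos(angle)
= 15 * 9.81 * 2.3 * cos(62 deg)
= 15 * 9.81 * 2.3 * 0.4695
= 158.8903 Nm


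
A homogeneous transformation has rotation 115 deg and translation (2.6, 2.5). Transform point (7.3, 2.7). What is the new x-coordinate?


x' = cos(theta)*px - sin(theta)*py + tx
= -0.4226*7.3 - 0.9063*2.7 + 2.6
= -2.9321


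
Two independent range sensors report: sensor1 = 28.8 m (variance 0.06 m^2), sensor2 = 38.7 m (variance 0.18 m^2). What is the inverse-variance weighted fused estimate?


w1 = (1/var1) / (1/var1 + 1/var2)
   = 16.6667 / (16.6667 + 5.5556) = 0.75
w2 = 1 - w1 = 0.25
fused = w1*s1 + w2*s2 = 21.6 + 9.675
= 31.275 m


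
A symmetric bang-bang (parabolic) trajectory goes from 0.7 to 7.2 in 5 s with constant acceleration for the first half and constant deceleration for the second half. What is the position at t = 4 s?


Symmetric rest-to-rest: each phase covers (pf-p0)/2 in time T/2. 0.5*a*(T/2)^2 = (pf-p0)/2 => a = 4*(pf-p0)/T^2
a = 4*(7.2-0.7)/5^2 = 1.04
t = 4 is in the deceleration phase (t > T/2).
p = pf - 0.5*a*(T-t)^2 = 7.2 - 0.5*1.04*1^2
= 6.68


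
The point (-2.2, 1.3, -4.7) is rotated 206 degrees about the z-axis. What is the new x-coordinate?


Rotation about z-axis: x' = x*cos(theta) - y*sin(theta)
= -2.2 * -0.8988 - 1.3 * -0.4384
= 2.5472


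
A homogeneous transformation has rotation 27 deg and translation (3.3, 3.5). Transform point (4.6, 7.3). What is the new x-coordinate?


x' = cos(theta)*px - sin(theta)*py + tx
= 0.891*4.6 - 0.454*7.3 + 3.3
= 4.0845


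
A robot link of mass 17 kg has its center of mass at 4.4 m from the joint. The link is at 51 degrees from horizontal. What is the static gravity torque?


tau = m*g*L*cos(angle)
= 17 * 9.81 * 4.4 * cos(51 deg)
= 17 * 9.81 * 4.4 * 0.6293
= 461.7878 Nm


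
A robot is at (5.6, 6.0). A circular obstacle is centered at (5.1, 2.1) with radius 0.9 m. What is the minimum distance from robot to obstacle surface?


center_dist = sqrt((5.6-5.1)^2 + (6.0-2.1)^2)
= sqrt(0.25 + 15.21)
= 3.9319
min_dist = center_dist - radius = 3.9319 - 0.9 = 3.0319 m


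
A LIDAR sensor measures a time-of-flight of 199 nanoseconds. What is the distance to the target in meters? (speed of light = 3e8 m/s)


tof = 199 ns = 1.99e-07 s
dist = c * tof / 2
= 3e8 * 1.99e-07 / 2
= 29.85 m


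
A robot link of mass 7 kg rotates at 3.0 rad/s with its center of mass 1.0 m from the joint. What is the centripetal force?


F = m * omega^2 * r
= 7 * 3.0^2 * 1.0
= 7 * 9.0 * 1.0
= 63.0 N


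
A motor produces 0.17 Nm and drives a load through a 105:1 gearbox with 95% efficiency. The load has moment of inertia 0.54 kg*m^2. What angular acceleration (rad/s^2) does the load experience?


tau_out = tau_motor * N * eta
= 0.17 * 105 * 0.95 = 16.9575 Nm
alpha = tau_out / I = 16.9575 / 0.54
= 31.4028 rad/s^2


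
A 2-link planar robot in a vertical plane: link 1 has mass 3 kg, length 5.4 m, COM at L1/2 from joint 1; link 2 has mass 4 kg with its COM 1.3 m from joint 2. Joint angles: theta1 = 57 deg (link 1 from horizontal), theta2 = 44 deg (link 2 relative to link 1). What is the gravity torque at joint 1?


Horizontal distance from joint 1 to link-1 COM:
  x_c1 = (L1/2)*cos(t1) = 2.7 * 0.5446 = 1.4705 m
Horizontal distance from joint 1 to link-2 COM:
  x_c2 = L1*cos(t1) + Lc2*cos(t1+t2)
       = 5.4*0.5446 + 1.3*-0.1908 = 2.693 m
tau1 = m1*g*x_c1 + m2*g*x_c2
     = 3*9.81*1.4705 + 4*9.81*2.693
     = 43.2776 + 105.6733
     = 148.9508 Nm


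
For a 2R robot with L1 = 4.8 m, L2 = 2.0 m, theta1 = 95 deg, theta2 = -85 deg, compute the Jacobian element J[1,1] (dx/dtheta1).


J[1,1] = -L1*sin(t1) - L2*sin(t1+t2)
= -4.8*sin(95) - 2.0*sin(10)
= -5.129


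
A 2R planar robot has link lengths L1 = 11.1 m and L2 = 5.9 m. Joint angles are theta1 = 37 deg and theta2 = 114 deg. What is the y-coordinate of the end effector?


Convert angles to radians: theta1 = 0.6458, theta2 = 1.9897
y = L1*sin(theta1) + L2*sin(theta1+theta2)
y = 6.6801 + 2.8604
y = 9.5405


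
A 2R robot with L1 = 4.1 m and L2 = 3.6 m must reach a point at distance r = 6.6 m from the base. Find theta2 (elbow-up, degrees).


cos(theta2) = (r^2 - L1^2 - L2^2) / (2*L1*L2)
cos(theta2) = (43.56 - 16.81 - 12.96) / 29.52
cos(theta2) = 0.467141
theta2 = 62.1511 degrees


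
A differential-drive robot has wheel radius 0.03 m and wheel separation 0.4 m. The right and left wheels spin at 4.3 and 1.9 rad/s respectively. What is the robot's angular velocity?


vR = r*wR = 0.03*4.3 = 0.129 m/s
vL = r*wL = 0.03*1.9 = 0.057 m/s
v = (vR+vL)/2 = 0.093 m/s
omega = (vR-vL)/L = 0.18 rad/s
angular velocity = 0.18 rad/s


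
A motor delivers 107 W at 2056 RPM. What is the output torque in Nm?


omega = 2056 * 2*pi/60 = 215.3038 rad/s
tau = P / omega = 107 / 215.3038
= 0.497 Nm


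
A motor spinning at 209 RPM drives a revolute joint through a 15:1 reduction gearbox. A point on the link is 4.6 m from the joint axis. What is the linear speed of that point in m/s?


omega_motor = 209 * 2*pi/60 = 21.8864 rad/s
omega_joint = omega_motor / 15 = 1.4591 rad/s
v = omega_joint * r = 1.4591 * 4.6
= 6.7118 m/s


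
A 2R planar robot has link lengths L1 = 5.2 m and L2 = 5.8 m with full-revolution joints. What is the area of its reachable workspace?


r_max = L1 + L2 = 11.0 m
r_min = |L1 - L2| = 0.6 m
Area = pi*(r_max^2 - r_min^2)
= pi*(121.0 - 0.36)
= pi * 120.64
= 379.0017 m^2


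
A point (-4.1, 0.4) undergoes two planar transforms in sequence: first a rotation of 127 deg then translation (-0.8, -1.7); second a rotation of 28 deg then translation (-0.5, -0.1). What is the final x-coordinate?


After transform 1:
x1 = cos(127)*-4.1 - sin(127)*0.4 + -0.8 = 1.348
y1 = sin(127)*-4.1 + cos(127)*0.4 + -1.7 = -5.2151
After transform 2:
x2 = cos(28)*1.348 - sin(28)*-5.2151 + -0.5
= 3.1386


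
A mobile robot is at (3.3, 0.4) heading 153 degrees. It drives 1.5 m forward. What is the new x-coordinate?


x_new = x0 + d*cos(theta)
= 3.3 + 1.5*cos(153)
= 3.3 + -1.3365
= 1.9635


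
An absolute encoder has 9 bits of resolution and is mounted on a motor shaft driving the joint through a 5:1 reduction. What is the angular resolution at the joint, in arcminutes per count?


counts = 2^9 = 512
effective counts at joint = 512 * 5 = 2560
resolution = 360*60 / 2560
= 8.4375 arcmin/count


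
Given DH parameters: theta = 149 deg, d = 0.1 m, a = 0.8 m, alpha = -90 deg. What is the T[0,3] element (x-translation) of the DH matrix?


T[0,3] = a * cos(theta)
= 0.8 * cos(149 deg)
= 0.8 * -0.8572
= -0.6857


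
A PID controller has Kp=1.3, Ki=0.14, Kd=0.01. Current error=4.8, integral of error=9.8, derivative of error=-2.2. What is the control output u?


u = Kp*e + Ki*int(e) + Kd*de/dt
= 1.3*4.8 + 0.14*9.8 + 0.01*(-2.2)
= 6.24 + 1.372 + -0.022
= 7.59


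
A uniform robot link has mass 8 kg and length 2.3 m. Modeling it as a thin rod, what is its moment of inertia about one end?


I = (1/3) * m * L^2
= (1/3) * 8 * 2.3^2
= 0.333333 * 8 * 5.29
= 14.1067 kg*m^2


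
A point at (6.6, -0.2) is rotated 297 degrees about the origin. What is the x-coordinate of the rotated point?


x' = x*cos(theta) - y*sin(theta)
cos(297 deg) = 0.454, sin(297 deg) = -0.891
x' = 6.6 * 0.454 - -0.2 * -0.891
= 2.9963 - 0.1782
= 2.8181


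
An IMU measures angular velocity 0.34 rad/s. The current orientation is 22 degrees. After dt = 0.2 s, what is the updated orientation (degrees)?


delta_theta = w * dt = 0.34 * 0.2 = 0.068 rad
= 3.8961 deg
theta_new = 22 + 3.8961 = 25.8961 deg


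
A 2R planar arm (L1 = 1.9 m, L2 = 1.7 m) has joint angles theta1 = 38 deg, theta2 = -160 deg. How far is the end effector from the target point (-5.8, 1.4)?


End effector via forward kinematics:
x = L1*cos(t1) + L2*cos(t1+t2) = 0.5964
y = L1*sin(t1) + L2*sin(t1+t2) = -0.2719
Distance to target:
d = sqrt((-5.8 - 0.5964)^2 + (1.4 - -0.2719)^2)
= sqrt(40.9134 + 2.7953)
= 6.6113 m


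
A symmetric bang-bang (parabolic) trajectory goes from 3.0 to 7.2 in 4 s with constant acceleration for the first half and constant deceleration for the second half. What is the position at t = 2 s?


Symmetric rest-to-rest: each phase covers (pf-p0)/2 in time T/2. 0.5*a*(T/2)^2 = (pf-p0)/2 => a = 4*(pf-p0)/T^2
a = 4*(7.2-3.0)/4^2 = 1.05
t = 2 is in the acceleration phase (t <= T/2).
p = p0 + 0.5*a*t^2 = 3.0 + 0.5*1.05*2^2
= 5.1


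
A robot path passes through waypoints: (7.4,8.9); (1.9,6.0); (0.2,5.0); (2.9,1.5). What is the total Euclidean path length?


Segment lengths:
  seg1 = sqrt((-5.5)^2 + (-2.9)^2) = 6.2177
  seg2 = sqrt((-1.7)^2 + (-1.0)^2) = 1.9723
  seg3 = sqrt((2.7)^2 + (-3.5)^2) = 4.4204
Total = 12.6104


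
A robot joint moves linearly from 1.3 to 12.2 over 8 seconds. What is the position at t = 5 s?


s = t/T = 5/8 = 0.625
p(t) = p0 + (pf-p0)*s
= 1.3 + (12.2 - 1.3) * 0.625
= 8.1125


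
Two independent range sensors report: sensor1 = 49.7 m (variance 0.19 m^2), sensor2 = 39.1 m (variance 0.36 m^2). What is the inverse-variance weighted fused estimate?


w1 = (1/var1) / (1/var1 + 1/var2)
   = 5.2632 / (5.2632 + 2.7778) = 0.6545
w2 = 1 - w1 = 0.3455
fused = w1*s1 + w2*s2 = 32.5309 + 13.5073
= 46.0382 m


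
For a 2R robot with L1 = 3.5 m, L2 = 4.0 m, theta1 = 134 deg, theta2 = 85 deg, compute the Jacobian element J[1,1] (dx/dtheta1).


J[1,1] = -L1*sin(t1) - L2*sin(t1+t2)
= -3.5*sin(134) - 4.0*sin(219)
= -4.0000e-04


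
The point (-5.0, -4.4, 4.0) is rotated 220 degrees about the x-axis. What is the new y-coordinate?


Rotation about x-axis: y' = y*cos(theta) - z*sin(theta)
= -4.4 * -0.766 - 4.0 * -0.6428
= 5.9417


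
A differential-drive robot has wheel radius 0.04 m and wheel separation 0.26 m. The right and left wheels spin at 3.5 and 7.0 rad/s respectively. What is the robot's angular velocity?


vR = r*wR = 0.04*3.5 = 0.14 m/s
vL = r*wL = 0.04*7.0 = 0.28 m/s
v = (vR+vL)/2 = 0.21 m/s
omega = (vR-vL)/L = -0.5385 rad/s
angular velocity = -0.5385 rad/s


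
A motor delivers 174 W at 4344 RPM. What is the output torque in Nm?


omega = 4344 * 2*pi/60 = 454.9026 rad/s
tau = P / omega = 174 / 454.9026
= 0.3825 Nm


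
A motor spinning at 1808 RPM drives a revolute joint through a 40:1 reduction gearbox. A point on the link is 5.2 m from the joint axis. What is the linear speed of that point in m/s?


omega_motor = 1808 * 2*pi/60 = 189.3333 rad/s
omega_joint = omega_motor / 40 = 4.7333 rad/s
v = omega_joint * r = 4.7333 * 5.2
= 24.6133 m/s


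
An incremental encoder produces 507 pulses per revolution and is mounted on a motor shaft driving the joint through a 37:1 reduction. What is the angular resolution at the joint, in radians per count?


counts per rev = 507
effective counts at joint = 507 * 37 = 18759
resolution = 2*pi / 18759
= 3.3494e-04 rad/count


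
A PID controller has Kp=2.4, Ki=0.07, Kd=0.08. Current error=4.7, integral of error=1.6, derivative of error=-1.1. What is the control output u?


u = Kp*e + Ki*int(e) + Kd*de/dt
= 2.4*4.7 + 0.07*1.6 + 0.08*(-1.1)
= 11.28 + 0.112 + -0.088
= 11.304


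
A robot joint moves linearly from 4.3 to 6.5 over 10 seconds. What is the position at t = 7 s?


s = t/T = 7/10 = 0.7
p(t) = p0 + (pf-p0)*s
= 4.3 + (6.5 - 4.3) * 0.7
= 5.84


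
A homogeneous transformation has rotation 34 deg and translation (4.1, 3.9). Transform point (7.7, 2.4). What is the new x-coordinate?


x' = cos(theta)*px - sin(theta)*py + tx
= 0.829*7.7 - 0.5592*2.4 + 4.1
= 9.1415


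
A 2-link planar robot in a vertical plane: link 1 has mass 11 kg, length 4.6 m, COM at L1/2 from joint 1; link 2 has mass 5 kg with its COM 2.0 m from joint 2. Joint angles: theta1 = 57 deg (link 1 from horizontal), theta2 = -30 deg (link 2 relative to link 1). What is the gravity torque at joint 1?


Horizontal distance from joint 1 to link-1 COM:
  x_c1 = (L1/2)*cos(t1) = 2.3 * 0.5446 = 1.2527 m
Horizontal distance from joint 1 to link-2 COM:
  x_c2 = L1*cos(t1) + Lc2*cos(t1+t2)
       = 4.6*0.5446 + 2.0*0.891 = 4.2874 m
tau1 = m1*g*x_c1 + m2*g*x_c2
     = 11*9.81*1.2527 + 5*9.81*4.2874
     = 135.1756 + 210.2946
     = 345.4702 Nm


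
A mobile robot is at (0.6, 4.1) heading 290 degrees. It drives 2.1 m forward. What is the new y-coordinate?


y_new = y0 + d*sin(theta)
= 4.1 + 2.1*sin(290)
= 4.1 + -1.9734
= 2.1266


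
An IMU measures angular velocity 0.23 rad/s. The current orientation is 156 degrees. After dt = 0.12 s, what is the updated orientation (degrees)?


delta_theta = w * dt = 0.23 * 0.12 = 0.0276 rad
= 1.5814 deg
theta_new = 156 + 1.5814 = 157.5814 deg


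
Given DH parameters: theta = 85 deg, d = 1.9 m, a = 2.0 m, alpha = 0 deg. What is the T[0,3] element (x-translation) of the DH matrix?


T[0,3] = a * cos(theta)
= 2.0 * cos(85 deg)
= 2.0 * 0.0872
= 0.1743


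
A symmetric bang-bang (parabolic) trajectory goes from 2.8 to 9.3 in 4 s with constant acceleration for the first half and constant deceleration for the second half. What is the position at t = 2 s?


Symmetric rest-to-rest: each phase covers (pf-p0)/2 in time T/2. 0.5*a*(T/2)^2 = (pf-p0)/2 => a = 4*(pf-p0)/T^2
a = 4*(9.3-2.8)/4^2 = 1.625
t = 2 is in the acceleration phase (t <= T/2).
p = p0 + 0.5*a*t^2 = 2.8 + 0.5*1.625*2^2
= 6.05


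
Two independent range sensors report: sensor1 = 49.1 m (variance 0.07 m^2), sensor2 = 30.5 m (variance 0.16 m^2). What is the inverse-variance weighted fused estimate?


w1 = (1/var1) / (1/var1 + 1/var2)
   = 14.2857 / (14.2857 + 6.25) = 0.6957
w2 = 1 - w1 = 0.3043
fused = w1*s1 + w2*s2 = 34.1565 + 9.2826
= 43.4391 m


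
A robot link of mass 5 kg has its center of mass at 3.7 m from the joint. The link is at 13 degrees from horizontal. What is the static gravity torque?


tau = m*g*L*cos(angle)
= 5 * 9.81 * 3.7 * cos(13 deg)
= 5 * 9.81 * 3.7 * 0.9744
= 176.8336 Nm


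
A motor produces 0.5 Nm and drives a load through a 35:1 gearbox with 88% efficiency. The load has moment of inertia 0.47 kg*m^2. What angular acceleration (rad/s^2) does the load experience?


tau_out = tau_motor * N * eta
= 0.5 * 35 * 0.88 = 15.4 Nm
alpha = tau_out / I = 15.4 / 0.47
= 32.766 rad/s^2


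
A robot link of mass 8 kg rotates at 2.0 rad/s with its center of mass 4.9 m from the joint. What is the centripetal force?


F = m * omega^2 * r
= 8 * 2.0^2 * 4.9
= 8 * 4.0 * 4.9
= 156.8 N


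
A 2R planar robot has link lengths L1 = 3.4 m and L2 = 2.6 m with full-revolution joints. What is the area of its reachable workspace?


r_max = L1 + L2 = 6.0 m
r_min = |L1 - L2| = 0.8 m
Area = pi*(r_max^2 - r_min^2)
= pi*(36.0 - 0.64)
= pi * 35.36
= 111.0867 m^2


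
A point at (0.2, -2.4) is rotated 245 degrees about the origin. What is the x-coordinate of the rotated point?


x' = x*cos(theta) - y*sin(theta)
cos(245 deg) = -0.4226, sin(245 deg) = -0.9063
x' = 0.2 * -0.4226 - -2.4 * -0.9063
= -0.0845 - 2.1751
= -2.2597


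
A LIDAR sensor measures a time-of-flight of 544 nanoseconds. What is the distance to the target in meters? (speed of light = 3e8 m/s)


tof = 544 ns = 5.44e-07 s
dist = c * tof / 2
= 3e8 * 5.44e-07 / 2
= 81.6 m


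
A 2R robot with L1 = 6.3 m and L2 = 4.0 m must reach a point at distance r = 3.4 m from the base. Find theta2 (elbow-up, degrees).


cos(theta2) = (r^2 - L1^2 - L2^2) / (2*L1*L2)
cos(theta2) = (11.56 - 39.69 - 16.0) / 50.4
cos(theta2) = -0.875595
theta2 = 151.1155 degrees


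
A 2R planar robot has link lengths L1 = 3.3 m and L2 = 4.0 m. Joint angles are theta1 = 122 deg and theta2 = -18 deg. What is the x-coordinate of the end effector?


Convert angles to radians: theta1 = 2.1293, theta2 = -0.3142
x = L1*cos(theta1) + L2*cos(theta1+theta2)
x = -1.7487 + -0.9677
x = -2.7164


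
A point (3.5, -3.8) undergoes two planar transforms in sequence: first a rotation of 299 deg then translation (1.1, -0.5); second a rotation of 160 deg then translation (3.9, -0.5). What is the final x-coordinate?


After transform 1:
x1 = cos(299)*3.5 - sin(299)*-3.8 + 1.1 = -0.5267
y1 = sin(299)*3.5 + cos(299)*-3.8 + -0.5 = -5.4034
After transform 2:
x2 = cos(160)*-0.5267 - sin(160)*-5.4034 + 3.9
= 6.243


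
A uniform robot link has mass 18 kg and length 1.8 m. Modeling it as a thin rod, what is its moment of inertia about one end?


I = (1/3) * m * L^2
= (1/3) * 18 * 1.8^2
= 0.333333 * 18 * 3.24
= 19.44 kg*m^2


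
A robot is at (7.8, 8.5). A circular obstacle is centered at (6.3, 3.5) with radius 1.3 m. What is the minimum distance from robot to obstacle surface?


center_dist = sqrt((7.8-6.3)^2 + (8.5-3.5)^2)
= sqrt(2.25 + 25.0)
= 5.2202
min_dist = center_dist - radius = 5.2202 - 1.3 = 3.9202 m


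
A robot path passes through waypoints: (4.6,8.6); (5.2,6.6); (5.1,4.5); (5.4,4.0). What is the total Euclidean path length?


Segment lengths:
  seg1 = sqrt((0.6)^2 + (-2.0)^2) = 2.0881
  seg2 = sqrt((-0.1)^2 + (-2.1)^2) = 2.1024
  seg3 = sqrt((0.3)^2 + (-0.5)^2) = 0.5831
Total = 4.7735


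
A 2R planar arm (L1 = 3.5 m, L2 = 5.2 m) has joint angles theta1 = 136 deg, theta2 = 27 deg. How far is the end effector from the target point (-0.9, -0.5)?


End effector via forward kinematics:
x = L1*cos(t1) + L2*cos(t1+t2) = -7.4905
y = L1*sin(t1) + L2*sin(t1+t2) = 3.9516
Distance to target:
d = sqrt((-0.9 - -7.4905)^2 + (-0.5 - 3.9516)^2)
= sqrt(43.4343 + 19.8171)
= 7.9531 m


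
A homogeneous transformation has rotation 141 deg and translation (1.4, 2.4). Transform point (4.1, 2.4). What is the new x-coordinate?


x' = cos(theta)*px - sin(theta)*py + tx
= -0.7771*4.1 - 0.6293*2.4 + 1.4
= -3.2967


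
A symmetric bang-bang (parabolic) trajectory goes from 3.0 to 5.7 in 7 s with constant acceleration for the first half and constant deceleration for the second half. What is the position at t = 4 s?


Symmetric rest-to-rest: each phase covers (pf-p0)/2 in time T/2. 0.5*a*(T/2)^2 = (pf-p0)/2 => a = 4*(pf-p0)/T^2
a = 4*(5.7-3.0)/7^2 = 0.2204
t = 4 is in the deceleration phase (t > T/2).
p = pf - 0.5*a*(T-t)^2 = 5.7 - 0.5*0.2204*3^2
= 4.7082


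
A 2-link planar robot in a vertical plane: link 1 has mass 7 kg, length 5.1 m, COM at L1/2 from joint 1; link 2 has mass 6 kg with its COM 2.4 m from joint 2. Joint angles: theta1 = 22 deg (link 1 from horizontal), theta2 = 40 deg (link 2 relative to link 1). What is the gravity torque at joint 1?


Horizontal distance from joint 1 to link-1 COM:
  x_c1 = (L1/2)*cos(t1) = 2.55 * 0.9272 = 2.3643 m
Horizontal distance from joint 1 to link-2 COM:
  x_c2 = L1*cos(t1) + Lc2*cos(t1+t2)
       = 5.1*0.9272 + 2.4*0.4695 = 5.8554 m
tau1 = m1*g*x_c1 + m2*g*x_c2
     = 7*9.81*2.3643 + 6*9.81*5.8554
     = 162.3578 + 344.647
     = 507.0048 Nm


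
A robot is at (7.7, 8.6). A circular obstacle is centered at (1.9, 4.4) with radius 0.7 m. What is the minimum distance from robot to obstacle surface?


center_dist = sqrt((7.7-1.9)^2 + (8.6-4.4)^2)
= sqrt(33.64 + 17.64)
= 7.161
min_dist = center_dist - radius = 7.161 - 0.7 = 6.461 m


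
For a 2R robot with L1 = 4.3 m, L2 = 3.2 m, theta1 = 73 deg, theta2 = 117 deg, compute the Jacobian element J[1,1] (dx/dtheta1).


J[1,1] = -L1*sin(t1) - L2*sin(t1+t2)
= -4.3*sin(73) - 3.2*sin(190)
= -3.5564


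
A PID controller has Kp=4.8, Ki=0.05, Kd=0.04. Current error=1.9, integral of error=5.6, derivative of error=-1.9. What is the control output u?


u = Kp*e + Ki*int(e) + Kd*de/dt
= 4.8*1.9 + 0.05*5.6 + 0.04*(-1.9)
= 9.12 + 0.28 + -0.076
= 9.324


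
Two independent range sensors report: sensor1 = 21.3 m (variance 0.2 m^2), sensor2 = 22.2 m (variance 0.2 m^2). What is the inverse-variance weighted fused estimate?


w1 = (1/var1) / (1/var1 + 1/var2)
   = 5.0 / (5.0 + 5.0) = 0.5
w2 = 1 - w1 = 0.5
fused = w1*s1 + w2*s2 = 10.65 + 11.1
= 21.75 m


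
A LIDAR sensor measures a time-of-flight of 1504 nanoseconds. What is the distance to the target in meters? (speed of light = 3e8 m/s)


tof = 1504 ns = 1.504e-06 s
dist = c * tof / 2
= 3e8 * 1.504e-06 / 2
= 225.6 m


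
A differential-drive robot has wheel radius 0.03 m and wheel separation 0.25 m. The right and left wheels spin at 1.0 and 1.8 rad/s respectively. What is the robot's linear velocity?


vR = r*wR = 0.03*1.0 = 0.03 m/s
vL = r*wL = 0.03*1.8 = 0.054 m/s
v = (vR+vL)/2 = 0.042 m/s
omega = (vR-vL)/L = -0.096 rad/s
linear velocity = 0.042 m/s


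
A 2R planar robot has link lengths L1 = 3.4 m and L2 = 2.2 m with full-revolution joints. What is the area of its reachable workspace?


r_max = L1 + L2 = 5.6 m
r_min = |L1 - L2| = 1.2 m
Area = pi*(r_max^2 - r_min^2)
= pi*(31.36 - 1.44)
= pi * 29.92
= 93.9965 m^2


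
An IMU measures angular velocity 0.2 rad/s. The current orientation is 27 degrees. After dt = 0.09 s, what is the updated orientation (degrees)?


delta_theta = w * dt = 0.2 * 0.09 = 0.018 rad
= 1.0313 deg
theta_new = 27 + 1.0313 = 28.0313 deg


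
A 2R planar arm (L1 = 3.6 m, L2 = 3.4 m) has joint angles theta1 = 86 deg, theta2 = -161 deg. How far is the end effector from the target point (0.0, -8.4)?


End effector via forward kinematics:
x = L1*cos(t1) + L2*cos(t1+t2) = 1.1311
y = L1*sin(t1) + L2*sin(t1+t2) = 0.3071
Distance to target:
d = sqrt((0.0 - 1.1311)^2 + (-8.4 - 0.3071)^2)
= sqrt(1.2794 + 75.8133)
= 8.7802 m


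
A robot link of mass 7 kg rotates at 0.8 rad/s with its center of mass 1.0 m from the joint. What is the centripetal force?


F = m * omega^2 * r
= 7 * 0.8^2 * 1.0
= 7 * 0.64 * 1.0
= 4.48 N


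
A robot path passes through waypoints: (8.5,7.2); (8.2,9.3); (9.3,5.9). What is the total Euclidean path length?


Segment lengths:
  seg1 = sqrt((-0.3)^2 + (2.1)^2) = 2.1213
  seg2 = sqrt((1.1)^2 + (-3.4)^2) = 3.5735
Total = 5.6948


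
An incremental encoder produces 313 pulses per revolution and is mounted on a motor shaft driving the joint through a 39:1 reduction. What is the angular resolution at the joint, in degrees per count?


counts per rev = 313
effective counts at joint = 313 * 39 = 12207
resolution = 360 / 12207
= 0.0295 deg/count


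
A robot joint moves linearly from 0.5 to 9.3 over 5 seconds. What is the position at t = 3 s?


s = t/T = 3/5 = 0.6
p(t) = p0 + (pf-p0)*s
= 0.5 + (9.3 - 0.5) * 0.6
= 5.78


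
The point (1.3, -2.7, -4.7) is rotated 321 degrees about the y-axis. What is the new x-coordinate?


Rotation about y-axis: x' = x*cos(theta) + z*sin(theta)
= 1.3 * 0.7771 + -4.7 * -0.6293
= 3.9681


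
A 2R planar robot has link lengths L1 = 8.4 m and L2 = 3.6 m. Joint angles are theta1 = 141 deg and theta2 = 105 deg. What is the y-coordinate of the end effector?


Convert angles to radians: theta1 = 2.4609, theta2 = 1.8326
y = L1*sin(theta1) + L2*sin(theta1+theta2)
y = 5.2863 + -3.2888
y = 1.9975


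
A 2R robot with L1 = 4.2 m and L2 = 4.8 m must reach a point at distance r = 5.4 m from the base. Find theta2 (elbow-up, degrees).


cos(theta2) = (r^2 - L1^2 - L2^2) / (2*L1*L2)
cos(theta2) = (29.16 - 17.64 - 23.04) / 40.32
cos(theta2) = -0.285714
theta2 = 106.6015 degrees


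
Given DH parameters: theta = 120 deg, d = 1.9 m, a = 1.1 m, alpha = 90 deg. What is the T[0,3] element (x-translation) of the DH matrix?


T[0,3] = a * cos(theta)
= 1.1 * cos(120 deg)
= 1.1 * -0.5
= -0.55


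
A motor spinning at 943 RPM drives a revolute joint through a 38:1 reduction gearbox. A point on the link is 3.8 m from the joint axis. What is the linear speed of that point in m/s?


omega_motor = 943 * 2*pi/60 = 98.7507 rad/s
omega_joint = omega_motor / 38 = 2.5987 rad/s
v = omega_joint * r = 2.5987 * 3.8
= 9.8751 m/s


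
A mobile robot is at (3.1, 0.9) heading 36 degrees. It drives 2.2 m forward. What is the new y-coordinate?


y_new = y0 + d*sin(theta)
= 0.9 + 2.2*sin(36)
= 0.9 + 1.2931
= 2.1931


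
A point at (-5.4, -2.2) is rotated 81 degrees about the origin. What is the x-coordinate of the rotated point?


x' = x*cos(theta) - y*sin(theta)
cos(81 deg) = 0.1564, sin(81 deg) = 0.9877
x' = -5.4 * 0.1564 - -2.2 * 0.9877
= -0.8447 - -2.1729
= 1.3282


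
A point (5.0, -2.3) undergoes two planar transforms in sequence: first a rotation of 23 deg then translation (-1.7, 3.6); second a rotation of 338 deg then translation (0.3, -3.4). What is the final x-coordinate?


After transform 1:
x1 = cos(23)*5.0 - sin(23)*-2.3 + -1.7 = 3.8012
y1 = sin(23)*5.0 + cos(23)*-2.3 + 3.6 = 3.4365
After transform 2:
x2 = cos(338)*3.8012 - sin(338)*3.4365 + 0.3
= 5.1118


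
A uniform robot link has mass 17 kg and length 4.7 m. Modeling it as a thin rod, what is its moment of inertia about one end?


I = (1/3) * m * L^2
= (1/3) * 17 * 4.7^2
= 0.333333 * 17 * 22.09
= 125.1767 kg*m^2


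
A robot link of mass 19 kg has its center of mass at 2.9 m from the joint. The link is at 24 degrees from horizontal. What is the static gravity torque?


tau = m*g*L*cos(angle)
= 19 * 9.81 * 2.9 * cos(24 deg)
= 19 * 9.81 * 2.9 * 0.9135
= 493.7996 Nm


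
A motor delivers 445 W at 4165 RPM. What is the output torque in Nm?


omega = 4165 * 2*pi/60 = 436.1578 rad/s
tau = P / omega = 445 / 436.1578
= 1.0203 Nm


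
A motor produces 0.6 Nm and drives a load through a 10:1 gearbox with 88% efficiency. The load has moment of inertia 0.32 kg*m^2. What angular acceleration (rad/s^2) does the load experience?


tau_out = tau_motor * N * eta
= 0.6 * 10 * 0.88 = 5.28 Nm
alpha = tau_out / I = 5.28 / 0.32
= 16.5 rad/s^2


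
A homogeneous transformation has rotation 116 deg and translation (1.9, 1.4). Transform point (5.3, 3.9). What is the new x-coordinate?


x' = cos(theta)*px - sin(theta)*py + tx
= -0.4384*5.3 - 0.8988*3.9 + 1.9
= -3.9287


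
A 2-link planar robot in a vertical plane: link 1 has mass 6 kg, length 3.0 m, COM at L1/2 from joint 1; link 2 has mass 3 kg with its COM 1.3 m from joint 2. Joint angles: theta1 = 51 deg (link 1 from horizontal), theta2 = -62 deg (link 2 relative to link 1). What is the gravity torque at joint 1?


Horizontal distance from joint 1 to link-1 COM:
  x_c1 = (L1/2)*cos(t1) = 1.5 * 0.6293 = 0.944 m
Horizontal distance from joint 1 to link-2 COM:
  x_c2 = L1*cos(t1) + Lc2*cos(t1+t2)
       = 3.0*0.6293 + 1.3*0.9816 = 3.1641 m
tau1 = m1*g*x_c1 + m2*g*x_c2
     = 6*9.81*0.944 + 3*9.81*3.1641
     = 55.5627 + 93.1188
     = 148.6815 Nm


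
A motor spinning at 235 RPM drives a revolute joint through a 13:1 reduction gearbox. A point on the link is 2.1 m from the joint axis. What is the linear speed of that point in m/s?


omega_motor = 235 * 2*pi/60 = 24.6091 rad/s
omega_joint = omega_motor / 13 = 1.893 rad/s
v = omega_joint * r = 1.893 * 2.1
= 3.9753 m/s


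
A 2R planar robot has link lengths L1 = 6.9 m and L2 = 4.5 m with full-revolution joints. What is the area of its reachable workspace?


r_max = L1 + L2 = 11.4 m
r_min = |L1 - L2| = 2.4 m
Area = pi*(r_max^2 - r_min^2)
= pi*(129.96 - 5.76)
= pi * 124.2
= 390.1858 m^2


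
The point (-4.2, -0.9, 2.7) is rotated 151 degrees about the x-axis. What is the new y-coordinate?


Rotation about x-axis: y' = y*cos(theta) - z*sin(theta)
= -0.9 * -0.8746 - 2.7 * 0.4848
= -0.5218


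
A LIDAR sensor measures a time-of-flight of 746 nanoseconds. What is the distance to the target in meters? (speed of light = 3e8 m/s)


tof = 746 ns = 7.46e-07 s
dist = c * tof / 2
= 3e8 * 7.46e-07 / 2
= 111.9 m


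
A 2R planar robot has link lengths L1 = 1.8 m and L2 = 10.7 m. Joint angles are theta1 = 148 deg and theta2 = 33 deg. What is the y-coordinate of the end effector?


Convert angles to radians: theta1 = 2.5831, theta2 = 0.576
y = L1*sin(theta1) + L2*sin(theta1+theta2)
y = 0.9539 + -0.1867
y = 0.7671


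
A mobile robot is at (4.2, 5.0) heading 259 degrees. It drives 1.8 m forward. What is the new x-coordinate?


x_new = x0 + d*cos(theta)
= 4.2 + 1.8*cos(259)
= 4.2 + -0.3435
= 3.8565


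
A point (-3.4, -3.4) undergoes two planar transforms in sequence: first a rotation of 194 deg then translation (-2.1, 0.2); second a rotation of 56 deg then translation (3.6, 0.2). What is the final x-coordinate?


After transform 1:
x1 = cos(194)*-3.4 - sin(194)*-3.4 + -2.1 = 0.3765
y1 = sin(194)*-3.4 + cos(194)*-3.4 + 0.2 = 4.3215
After transform 2:
x2 = cos(56)*0.3765 - sin(56)*4.3215 + 3.6
= 0.2278


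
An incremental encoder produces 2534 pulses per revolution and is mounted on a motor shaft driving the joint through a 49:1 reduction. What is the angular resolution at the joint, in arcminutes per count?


counts per rev = 2534
effective counts at joint = 2534 * 49 = 124166
resolution = 360*60 / 124166
= 0.174 arcmin/count


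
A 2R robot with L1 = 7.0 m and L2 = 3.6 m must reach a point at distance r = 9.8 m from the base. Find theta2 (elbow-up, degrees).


cos(theta2) = (r^2 - L1^2 - L2^2) / (2*L1*L2)
cos(theta2) = (96.04 - 49.0 - 12.96) / 50.4
cos(theta2) = 0.67619
theta2 = 47.4533 degrees


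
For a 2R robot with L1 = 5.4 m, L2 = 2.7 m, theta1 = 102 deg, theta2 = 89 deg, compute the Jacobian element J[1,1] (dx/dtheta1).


J[1,1] = -L1*sin(t1) - L2*sin(t1+t2)
= -5.4*sin(102) - 2.7*sin(191)
= -4.7668


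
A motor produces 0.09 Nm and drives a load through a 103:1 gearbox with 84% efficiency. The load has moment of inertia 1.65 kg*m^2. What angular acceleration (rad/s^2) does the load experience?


tau_out = tau_motor * N * eta
= 0.09 * 103 * 0.84 = 7.7868 Nm
alpha = tau_out / I = 7.7868 / 1.65
= 4.7193 rad/s^2


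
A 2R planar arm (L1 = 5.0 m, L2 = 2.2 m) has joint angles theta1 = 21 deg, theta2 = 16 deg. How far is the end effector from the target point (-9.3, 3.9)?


End effector via forward kinematics:
x = L1*cos(t1) + L2*cos(t1+t2) = 6.4249
y = L1*sin(t1) + L2*sin(t1+t2) = 3.1158
Distance to target:
d = sqrt((-9.3 - 6.4249)^2 + (3.9 - 3.1158)^2)
= sqrt(247.2725 + 0.6149)
= 15.7444 m


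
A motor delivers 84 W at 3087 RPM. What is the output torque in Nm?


omega = 3087 * 2*pi/60 = 323.2699 rad/s
tau = P / omega = 84 / 323.2699
= 0.2598 Nm


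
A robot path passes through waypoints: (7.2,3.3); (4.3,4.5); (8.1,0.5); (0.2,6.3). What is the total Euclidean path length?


Segment lengths:
  seg1 = sqrt((-2.9)^2 + (1.2)^2) = 3.1385
  seg2 = sqrt((3.8)^2 + (-4.0)^2) = 5.5172
  seg3 = sqrt((-7.9)^2 + (5.8)^2) = 9.8005
Total = 18.4562


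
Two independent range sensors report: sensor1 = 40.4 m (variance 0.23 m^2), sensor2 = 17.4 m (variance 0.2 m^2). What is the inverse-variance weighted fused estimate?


w1 = (1/var1) / (1/var1 + 1/var2)
   = 4.3478 / (4.3478 + 5.0) = 0.4651
w2 = 1 - w1 = 0.5349
fused = w1*s1 + w2*s2 = 18.7907 + 9.307
= 28.0977 m


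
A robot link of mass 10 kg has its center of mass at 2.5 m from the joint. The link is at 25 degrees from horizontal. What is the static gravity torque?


tau = m*g*L*cos(angle)
= 10 * 9.81 * 2.5 * cos(25 deg)
= 10 * 9.81 * 2.5 * 0.9063
= 222.272 Nm


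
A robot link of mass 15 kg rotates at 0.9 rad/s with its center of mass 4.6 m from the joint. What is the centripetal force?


F = m * omega^2 * r
= 15 * 0.9^2 * 4.6
= 15 * 0.81 * 4.6
= 55.89 N


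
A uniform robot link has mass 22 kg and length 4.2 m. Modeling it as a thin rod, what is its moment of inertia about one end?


I = (1/3) * m * L^2
= (1/3) * 22 * 4.2^2
= 0.333333 * 22 * 17.64
= 129.36 kg*m^2


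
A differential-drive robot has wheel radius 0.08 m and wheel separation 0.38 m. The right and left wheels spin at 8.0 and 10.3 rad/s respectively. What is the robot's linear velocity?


vR = r*wR = 0.08*8.0 = 0.64 m/s
vL = r*wL = 0.08*10.3 = 0.824 m/s
v = (vR+vL)/2 = 0.732 m/s
omega = (vR-vL)/L = -0.4842 rad/s
linear velocity = 0.732 m/s


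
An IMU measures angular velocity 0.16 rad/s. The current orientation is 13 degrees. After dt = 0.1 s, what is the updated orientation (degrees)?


delta_theta = w * dt = 0.16 * 0.1 = 0.016 rad
= 0.9167 deg
theta_new = 13 + 0.9167 = 13.9167 deg


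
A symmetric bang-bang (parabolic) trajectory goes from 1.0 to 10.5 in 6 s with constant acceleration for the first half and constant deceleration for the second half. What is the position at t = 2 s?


Symmetric rest-to-rest: each phase covers (pf-p0)/2 in time T/2. 0.5*a*(T/2)^2 = (pf-p0)/2 => a = 4*(pf-p0)/T^2
a = 4*(10.5-1.0)/6^2 = 1.0556
t = 2 is in the acceleration phase (t <= T/2).
p = p0 + 0.5*a*t^2 = 1.0 + 0.5*1.0556*2^2
= 3.1111


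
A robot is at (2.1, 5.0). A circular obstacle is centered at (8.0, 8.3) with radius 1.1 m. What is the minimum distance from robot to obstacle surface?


center_dist = sqrt((2.1-8.0)^2 + (5.0-8.3)^2)
= sqrt(34.81 + 10.89)
= 6.7602
min_dist = center_dist - radius = 6.7602 - 1.1 = 5.6602 m


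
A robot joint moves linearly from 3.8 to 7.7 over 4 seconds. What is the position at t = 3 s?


s = t/T = 3/4 = 0.75
p(t) = p0 + (pf-p0)*s
= 3.8 + (7.7 - 3.8) * 0.75
= 6.725


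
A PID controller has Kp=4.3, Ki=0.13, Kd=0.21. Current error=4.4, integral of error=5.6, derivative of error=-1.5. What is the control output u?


u = Kp*e + Ki*int(e) + Kd*de/dt
= 4.3*4.4 + 0.13*5.6 + 0.21*(-1.5)
= 18.92 + 0.728 + -0.315
= 19.333


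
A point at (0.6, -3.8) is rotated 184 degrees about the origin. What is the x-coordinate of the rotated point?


x' = x*cos(theta) - y*sin(theta)
cos(184 deg) = -0.9976, sin(184 deg) = -0.0698
x' = 0.6 * -0.9976 - -3.8 * -0.0698
= -0.5985 - 0.2651
= -0.8636


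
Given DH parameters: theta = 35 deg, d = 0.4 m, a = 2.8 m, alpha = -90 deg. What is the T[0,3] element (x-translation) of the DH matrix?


T[0,3] = a * cos(theta)
= 2.8 * cos(35 deg)
= 2.8 * 0.8192
= 2.2936


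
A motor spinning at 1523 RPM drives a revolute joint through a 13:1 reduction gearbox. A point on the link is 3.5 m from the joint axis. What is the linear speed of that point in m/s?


omega_motor = 1523 * 2*pi/60 = 159.4882 rad/s
omega_joint = omega_motor / 13 = 12.2683 rad/s
v = omega_joint * r = 12.2683 * 3.5
= 42.9391 m/s


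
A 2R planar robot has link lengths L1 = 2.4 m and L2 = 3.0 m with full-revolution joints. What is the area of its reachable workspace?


r_max = L1 + L2 = 5.4 m
r_min = |L1 - L2| = 0.6 m
Area = pi*(r_max^2 - r_min^2)
= pi*(29.16 - 0.36)
= pi * 28.8
= 90.4779 m^2


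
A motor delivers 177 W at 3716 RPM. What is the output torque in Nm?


omega = 3716 * 2*pi/60 = 389.1386 rad/s
tau = P / omega = 177 / 389.1386
= 0.4549 Nm


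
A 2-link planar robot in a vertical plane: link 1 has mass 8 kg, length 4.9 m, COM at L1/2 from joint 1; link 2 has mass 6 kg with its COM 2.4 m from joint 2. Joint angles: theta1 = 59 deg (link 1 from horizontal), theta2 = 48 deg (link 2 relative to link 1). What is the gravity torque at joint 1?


Horizontal distance from joint 1 to link-1 COM:
  x_c1 = (L1/2)*cos(t1) = 2.45 * 0.515 = 1.2618 m
Horizontal distance from joint 1 to link-2 COM:
  x_c2 = L1*cos(t1) + Lc2*cos(t1+t2)
       = 4.9*0.515 + 2.4*-0.2924 = 1.822 m
tau1 = m1*g*x_c1 + m2*g*x_c2
     = 8*9.81*1.2618 + 6*9.81*1.822
     = 99.0295 + 107.2426
     = 206.2721 Nm


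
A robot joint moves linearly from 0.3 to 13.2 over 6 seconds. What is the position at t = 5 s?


s = t/T = 5/6 = 0.8333
p(t) = p0 + (pf-p0)*s
= 0.3 + (13.2 - 0.3) * 0.8333
= 11.05


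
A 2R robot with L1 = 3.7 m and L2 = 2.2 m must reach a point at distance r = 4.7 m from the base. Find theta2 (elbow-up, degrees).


cos(theta2) = (r^2 - L1^2 - L2^2) / (2*L1*L2)
cos(theta2) = (22.09 - 13.69 - 4.84) / 16.28
cos(theta2) = 0.218673
theta2 = 77.3689 degrees


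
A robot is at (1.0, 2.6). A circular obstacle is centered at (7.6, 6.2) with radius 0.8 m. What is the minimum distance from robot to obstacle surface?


center_dist = sqrt((1.0-7.6)^2 + (2.6-6.2)^2)
= sqrt(43.56 + 12.96)
= 7.518
min_dist = center_dist - radius = 7.518 - 0.8 = 6.718 m


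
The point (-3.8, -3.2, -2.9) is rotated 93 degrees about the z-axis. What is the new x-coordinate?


Rotation about z-axis: x' = x*cos(theta) - y*sin(theta)
= -3.8 * -0.0523 - -3.2 * 0.9986
= 3.3945


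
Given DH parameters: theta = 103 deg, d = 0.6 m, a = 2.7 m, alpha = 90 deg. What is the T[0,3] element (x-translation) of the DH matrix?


T[0,3] = a * cos(theta)
= 2.7 * cos(103 deg)
= 2.7 * -0.225
= -0.6074


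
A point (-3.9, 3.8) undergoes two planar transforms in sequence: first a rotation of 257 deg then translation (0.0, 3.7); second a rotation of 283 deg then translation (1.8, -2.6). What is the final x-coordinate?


After transform 1:
x1 = cos(257)*-3.9 - sin(257)*3.8 + 0.0 = 4.5799
y1 = sin(257)*-3.9 + cos(257)*3.8 + 3.7 = 6.6452
After transform 2:
x2 = cos(283)*4.5799 - sin(283)*6.6452 + 1.8
= 9.3052


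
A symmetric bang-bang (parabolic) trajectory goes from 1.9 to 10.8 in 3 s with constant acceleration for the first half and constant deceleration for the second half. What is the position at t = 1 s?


Symmetric rest-to-rest: each phase covers (pf-p0)/2 in time T/2. 0.5*a*(T/2)^2 = (pf-p0)/2 => a = 4*(pf-p0)/T^2
a = 4*(10.8-1.9)/3^2 = 3.9556
t = 1 is in the acceleration phase (t <= T/2).
p = p0 + 0.5*a*t^2 = 1.9 + 0.5*3.9556*1^2
= 3.8778


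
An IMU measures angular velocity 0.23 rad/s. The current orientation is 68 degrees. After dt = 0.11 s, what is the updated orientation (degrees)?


delta_theta = w * dt = 0.23 * 0.11 = 0.0253 rad
= 1.4496 deg
theta_new = 68 + 1.4496 = 69.4496 deg


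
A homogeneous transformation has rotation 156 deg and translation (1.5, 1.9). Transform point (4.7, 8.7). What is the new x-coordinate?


x' = cos(theta)*px - sin(theta)*py + tx
= -0.9135*4.7 - 0.4067*8.7 + 1.5
= -6.3323


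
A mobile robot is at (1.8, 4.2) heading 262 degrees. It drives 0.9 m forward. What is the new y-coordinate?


y_new = y0 + d*sin(theta)
= 4.2 + 0.9*sin(262)
= 4.2 + -0.8912
= 3.3088


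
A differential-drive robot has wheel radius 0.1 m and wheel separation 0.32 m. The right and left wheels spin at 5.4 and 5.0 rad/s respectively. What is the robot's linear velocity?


vR = r*wR = 0.1*5.4 = 0.54 m/s
vL = r*wL = 0.1*5.0 = 0.5 m/s
v = (vR+vL)/2 = 0.52 m/s
omega = (vR-vL)/L = 0.125 rad/s
linear velocity = 0.52 m/s


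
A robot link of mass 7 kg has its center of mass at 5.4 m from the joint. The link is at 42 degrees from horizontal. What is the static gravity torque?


tau = m*g*L*cos(angle)
= 7 * 9.81 * 5.4 * cos(42 deg)
= 7 * 9.81 * 5.4 * 0.7431
= 275.5715 Nm


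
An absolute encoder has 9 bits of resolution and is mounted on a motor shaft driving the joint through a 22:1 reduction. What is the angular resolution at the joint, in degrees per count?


counts = 2^9 = 512
effective counts at joint = 512 * 22 = 11264
resolution = 360 / 11264
= 0.032 deg/count


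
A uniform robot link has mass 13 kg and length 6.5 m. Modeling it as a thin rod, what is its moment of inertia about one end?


I = (1/3) * m * L^2
= (1/3) * 13 * 6.5^2
= 0.333333 * 13 * 42.25
= 183.0833 kg*m^2


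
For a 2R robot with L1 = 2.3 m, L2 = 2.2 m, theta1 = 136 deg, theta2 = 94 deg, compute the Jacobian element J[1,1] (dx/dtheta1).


J[1,1] = -L1*sin(t1) - L2*sin(t1+t2)
= -2.3*sin(136) - 2.2*sin(230)
= 0.0876


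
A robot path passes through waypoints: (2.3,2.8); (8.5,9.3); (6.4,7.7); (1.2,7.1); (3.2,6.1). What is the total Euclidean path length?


Segment lengths:
  seg1 = sqrt((6.2)^2 + (6.5)^2) = 8.9828
  seg2 = sqrt((-2.1)^2 + (-1.6)^2) = 2.6401
  seg3 = sqrt((-5.2)^2 + (-0.6)^2) = 5.2345
  seg4 = sqrt((2.0)^2 + (-1.0)^2) = 2.2361
Total = 19.0934


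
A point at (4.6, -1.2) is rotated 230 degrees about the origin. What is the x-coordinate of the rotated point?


x' = x*cos(theta) - y*sin(theta)
cos(230 deg) = -0.6428, sin(230 deg) = -0.766
x' = 4.6 * -0.6428 - -1.2 * -0.766
= -2.9568 - 0.9193
= -3.8761


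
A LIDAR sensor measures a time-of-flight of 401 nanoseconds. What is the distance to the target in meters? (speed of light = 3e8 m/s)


tof = 401 ns = 4.01e-07 s
dist = c * tof / 2
= 3e8 * 4.01e-07 / 2
= 60.15 m
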